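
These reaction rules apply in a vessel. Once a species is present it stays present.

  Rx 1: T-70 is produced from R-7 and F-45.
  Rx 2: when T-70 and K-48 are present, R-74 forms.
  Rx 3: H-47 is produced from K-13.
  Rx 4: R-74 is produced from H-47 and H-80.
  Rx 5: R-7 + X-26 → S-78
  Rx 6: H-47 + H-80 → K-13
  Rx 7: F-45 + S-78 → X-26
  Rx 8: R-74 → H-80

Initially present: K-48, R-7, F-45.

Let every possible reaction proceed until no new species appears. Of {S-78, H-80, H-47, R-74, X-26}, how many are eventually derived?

R-7 and F-45 present → T-70 forms (Rx 1).
T-70 and K-48 present → R-74 forms (Rx 2).
R-74 present → H-80 forms (Rx 8).
S-78 would need R-7 and X-26 (Rx 5), but X-26 never forms.
H-80: reached.
H-47 would need K-13 (Rx 3), but K-13 never forms.
R-74: reached.
X-26 would need F-45 and S-78 (Rx 7), but S-78 never forms.
Reached: H-80 and R-74 — 2 of the 5.

2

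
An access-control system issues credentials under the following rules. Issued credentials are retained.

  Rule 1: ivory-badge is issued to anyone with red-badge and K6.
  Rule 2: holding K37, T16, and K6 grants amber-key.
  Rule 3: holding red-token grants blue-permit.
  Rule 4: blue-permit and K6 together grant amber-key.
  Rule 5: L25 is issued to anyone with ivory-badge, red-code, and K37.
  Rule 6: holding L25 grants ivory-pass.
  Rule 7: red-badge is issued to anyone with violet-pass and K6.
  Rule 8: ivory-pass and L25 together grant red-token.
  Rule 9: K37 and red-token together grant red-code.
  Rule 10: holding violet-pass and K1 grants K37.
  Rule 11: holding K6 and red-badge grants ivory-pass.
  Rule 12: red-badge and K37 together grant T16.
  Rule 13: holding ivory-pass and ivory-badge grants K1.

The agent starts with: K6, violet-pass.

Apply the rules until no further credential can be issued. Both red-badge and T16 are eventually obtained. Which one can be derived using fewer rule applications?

red-badge

red-badge: Holding violet-pass and K6 grants red-badge (Rule 7). [1 rule application]
T16: Holding violet-pass and K6 grants red-badge (Rule 7). Holding red-badge and K6 grants ivory-badge (Rule 1). Holding K6 and red-badge grants ivory-pass (Rule 11). Holding ivory-pass and ivory-badge grants K1 (Rule 13). Holding violet-pass and K1 grants K37 (Rule 10). Holding red-badge and K37 grants T16 (Rule 12). [6 rule applications]
red-badge needs fewer.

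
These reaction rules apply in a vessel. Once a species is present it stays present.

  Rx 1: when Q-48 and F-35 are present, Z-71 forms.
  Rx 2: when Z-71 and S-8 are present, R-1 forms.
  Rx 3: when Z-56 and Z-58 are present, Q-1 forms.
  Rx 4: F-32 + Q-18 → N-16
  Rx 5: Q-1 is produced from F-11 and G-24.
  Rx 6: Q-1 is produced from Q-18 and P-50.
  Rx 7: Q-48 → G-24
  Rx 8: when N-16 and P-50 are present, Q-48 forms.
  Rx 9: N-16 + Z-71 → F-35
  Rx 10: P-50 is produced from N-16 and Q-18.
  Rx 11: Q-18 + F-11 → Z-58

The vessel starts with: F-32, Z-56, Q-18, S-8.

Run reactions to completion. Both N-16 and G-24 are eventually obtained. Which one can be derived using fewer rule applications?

N-16: F-32 and Q-18 present → N-16 forms (Rx 4). [1 rule application]
G-24: F-32 and Q-18 present → N-16 forms (Rx 4). N-16 and Q-18 present → P-50 forms (Rx 10). N-16 and P-50 present → Q-48 forms (Rx 8). Q-48 present → G-24 forms (Rx 7). [4 rule applications]
N-16 needs fewer.

N-16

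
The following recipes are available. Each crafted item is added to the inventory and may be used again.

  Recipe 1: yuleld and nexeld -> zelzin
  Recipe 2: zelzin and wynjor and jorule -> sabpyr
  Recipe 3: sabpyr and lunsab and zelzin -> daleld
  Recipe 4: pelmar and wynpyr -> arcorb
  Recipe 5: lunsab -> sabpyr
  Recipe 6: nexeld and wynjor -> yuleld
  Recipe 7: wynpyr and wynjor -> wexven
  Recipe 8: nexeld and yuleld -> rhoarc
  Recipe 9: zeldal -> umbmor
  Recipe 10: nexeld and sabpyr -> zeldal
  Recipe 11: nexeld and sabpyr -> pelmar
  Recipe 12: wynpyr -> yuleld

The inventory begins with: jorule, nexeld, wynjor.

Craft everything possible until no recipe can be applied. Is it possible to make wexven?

wexven would need wynpyr and wynjor (Recipe 7), but wynpyr is never obtained.

No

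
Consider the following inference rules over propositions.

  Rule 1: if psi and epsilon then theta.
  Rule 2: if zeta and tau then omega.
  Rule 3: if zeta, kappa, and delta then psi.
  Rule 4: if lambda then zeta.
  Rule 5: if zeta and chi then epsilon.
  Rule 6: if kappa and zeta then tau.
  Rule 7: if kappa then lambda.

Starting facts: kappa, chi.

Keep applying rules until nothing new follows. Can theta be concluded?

No

theta would need psi and epsilon (Rule 1), but psi is never established.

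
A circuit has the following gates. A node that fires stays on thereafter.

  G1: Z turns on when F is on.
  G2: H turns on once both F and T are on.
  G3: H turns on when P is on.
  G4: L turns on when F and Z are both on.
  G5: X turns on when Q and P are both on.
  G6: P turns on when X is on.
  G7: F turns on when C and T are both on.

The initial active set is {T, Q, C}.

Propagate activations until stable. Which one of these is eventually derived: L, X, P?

G7: C and T on → F on.
G1: F on → Z on.
G4: F and Z on → L on.
X would need Q and P (G5), but P never turns on. P would need X (G6), but X never turns on.

L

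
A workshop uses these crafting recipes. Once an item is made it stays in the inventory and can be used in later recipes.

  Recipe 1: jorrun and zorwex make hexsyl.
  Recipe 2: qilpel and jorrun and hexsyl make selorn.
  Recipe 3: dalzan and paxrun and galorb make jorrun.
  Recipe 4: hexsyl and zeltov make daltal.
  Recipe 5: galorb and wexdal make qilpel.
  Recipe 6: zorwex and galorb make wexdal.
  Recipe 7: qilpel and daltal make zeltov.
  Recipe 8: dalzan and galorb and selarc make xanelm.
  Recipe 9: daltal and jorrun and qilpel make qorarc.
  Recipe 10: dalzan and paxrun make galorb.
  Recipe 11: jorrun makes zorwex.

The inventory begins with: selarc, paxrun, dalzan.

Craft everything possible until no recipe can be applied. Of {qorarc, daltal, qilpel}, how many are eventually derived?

dalzan and paxrun → galorb (Recipe 10).
Using Recipe 3, dalzan, paxrun, and galorb make jorrun.
jorrun → zorwex (Recipe 11).
Using Recipe 6, zorwex and galorb make wexdal.
Using Recipe 5, galorb and wexdal make qilpel.
qorarc would need daltal, jorrun, and qilpel (Recipe 9), but daltal is never obtained.
daltal would need hexsyl and zeltov (Recipe 4), but zeltov is never obtained.
qilpel: reached.
Reached: qilpel — 1 of the 3.

1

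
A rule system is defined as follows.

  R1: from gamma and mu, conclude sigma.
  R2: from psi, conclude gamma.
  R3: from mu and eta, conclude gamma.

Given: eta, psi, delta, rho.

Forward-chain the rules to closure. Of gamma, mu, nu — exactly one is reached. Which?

psi holds, so gamma follows (R2).
No rule produces nu, and it is not given. No rule produces mu, and it is not given.

gamma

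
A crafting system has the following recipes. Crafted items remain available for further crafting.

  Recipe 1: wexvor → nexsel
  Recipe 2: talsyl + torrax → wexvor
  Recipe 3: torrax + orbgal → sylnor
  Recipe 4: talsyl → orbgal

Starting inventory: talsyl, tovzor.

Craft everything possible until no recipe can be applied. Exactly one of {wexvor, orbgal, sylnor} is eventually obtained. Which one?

talsyl → orbgal (Recipe 4).
sylnor would need torrax and orbgal (Recipe 3), but torrax is never obtained. wexvor would need talsyl and torrax (Recipe 2), but torrax is never obtained.

orbgal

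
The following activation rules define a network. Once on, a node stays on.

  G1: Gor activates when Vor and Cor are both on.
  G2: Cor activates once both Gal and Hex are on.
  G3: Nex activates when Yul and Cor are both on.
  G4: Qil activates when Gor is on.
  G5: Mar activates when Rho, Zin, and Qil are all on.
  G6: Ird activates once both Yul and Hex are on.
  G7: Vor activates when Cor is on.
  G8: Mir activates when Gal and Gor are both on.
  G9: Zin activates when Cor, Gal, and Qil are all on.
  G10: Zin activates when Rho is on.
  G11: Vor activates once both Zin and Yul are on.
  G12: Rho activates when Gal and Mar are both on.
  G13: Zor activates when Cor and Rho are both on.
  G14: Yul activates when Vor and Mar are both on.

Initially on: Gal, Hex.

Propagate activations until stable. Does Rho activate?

No

Rho would need Gal and Mar (G12), but Mar never turns on.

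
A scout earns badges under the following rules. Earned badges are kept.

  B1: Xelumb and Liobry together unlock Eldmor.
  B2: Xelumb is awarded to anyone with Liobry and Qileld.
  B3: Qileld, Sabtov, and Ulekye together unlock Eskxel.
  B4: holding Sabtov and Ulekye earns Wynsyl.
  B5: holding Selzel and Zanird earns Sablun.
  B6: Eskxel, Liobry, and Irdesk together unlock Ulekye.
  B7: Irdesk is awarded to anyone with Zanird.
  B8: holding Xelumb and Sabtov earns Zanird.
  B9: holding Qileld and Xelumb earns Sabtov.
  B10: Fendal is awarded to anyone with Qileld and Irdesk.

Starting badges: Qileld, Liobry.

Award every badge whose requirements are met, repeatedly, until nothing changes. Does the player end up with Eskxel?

No

Eskxel would need Qileld, Sabtov, and Ulekye (B3), but Ulekye is never earned.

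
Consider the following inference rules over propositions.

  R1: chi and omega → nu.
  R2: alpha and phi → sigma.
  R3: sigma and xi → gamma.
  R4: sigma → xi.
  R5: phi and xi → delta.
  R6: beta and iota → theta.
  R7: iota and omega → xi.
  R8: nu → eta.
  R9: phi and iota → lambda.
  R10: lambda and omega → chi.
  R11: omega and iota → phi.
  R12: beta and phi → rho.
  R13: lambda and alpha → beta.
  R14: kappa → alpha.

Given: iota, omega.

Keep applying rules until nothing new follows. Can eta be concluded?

omega and iota hold, so phi follows (R11).
From phi and iota, R9 gives lambda.
lambda and omega hold, so chi follows (R10).
From chi and omega, R1 gives nu.
From nu, R8 gives eta.

Yes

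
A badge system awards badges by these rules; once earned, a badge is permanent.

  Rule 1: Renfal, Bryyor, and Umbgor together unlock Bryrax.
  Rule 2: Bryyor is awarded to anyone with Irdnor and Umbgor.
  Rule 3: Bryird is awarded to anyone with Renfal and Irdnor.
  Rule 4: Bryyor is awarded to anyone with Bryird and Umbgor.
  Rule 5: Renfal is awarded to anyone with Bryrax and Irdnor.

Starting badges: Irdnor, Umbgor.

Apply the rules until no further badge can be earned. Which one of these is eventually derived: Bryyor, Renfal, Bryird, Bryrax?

With Irdnor and Umbgor, Bryyor is earned (Rule 2).
Renfal would need Bryrax and Irdnor (Rule 5), but Bryrax is never earned. Bryird would need Renfal and Irdnor (Rule 3), but Renfal is never earned. Bryrax would need Renfal, Bryyor, and Umbgor (Rule 1), but Renfal is never earned.

Bryyor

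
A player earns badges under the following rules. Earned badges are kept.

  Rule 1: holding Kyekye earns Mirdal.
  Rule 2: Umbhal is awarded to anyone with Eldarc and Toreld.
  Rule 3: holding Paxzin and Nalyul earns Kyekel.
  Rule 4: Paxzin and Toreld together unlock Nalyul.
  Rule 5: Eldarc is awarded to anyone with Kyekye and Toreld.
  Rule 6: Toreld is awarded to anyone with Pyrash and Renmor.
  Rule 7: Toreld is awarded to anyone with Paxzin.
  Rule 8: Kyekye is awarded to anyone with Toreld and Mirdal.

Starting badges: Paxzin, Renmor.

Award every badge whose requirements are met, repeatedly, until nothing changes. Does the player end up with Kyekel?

With Paxzin, Toreld is earned (Rule 7).
With Paxzin and Toreld, Nalyul is earned (Rule 4).
With Paxzin and Nalyul, Kyekel is earned (Rule 3).

Yes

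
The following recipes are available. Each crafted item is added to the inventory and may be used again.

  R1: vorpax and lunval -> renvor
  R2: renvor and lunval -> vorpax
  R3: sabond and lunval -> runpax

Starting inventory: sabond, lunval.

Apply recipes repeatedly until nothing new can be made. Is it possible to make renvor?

renvor would need vorpax and lunval (R1), but vorpax is never obtained.

No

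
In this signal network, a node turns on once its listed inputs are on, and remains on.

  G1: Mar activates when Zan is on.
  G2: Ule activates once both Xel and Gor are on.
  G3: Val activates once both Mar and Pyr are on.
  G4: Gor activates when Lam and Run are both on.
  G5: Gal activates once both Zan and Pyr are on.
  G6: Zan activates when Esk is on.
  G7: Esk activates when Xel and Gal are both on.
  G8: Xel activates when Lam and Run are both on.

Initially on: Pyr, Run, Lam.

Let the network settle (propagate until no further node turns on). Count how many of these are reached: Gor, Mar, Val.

1

Lam and Run are on, so Gor activates (G4).
Gor: reached.
Mar would need Zan (G1), but Zan never turns on.
Val would need Mar and Pyr (G3), but Mar never turns on.
Reached: Gor — 1 of the 3.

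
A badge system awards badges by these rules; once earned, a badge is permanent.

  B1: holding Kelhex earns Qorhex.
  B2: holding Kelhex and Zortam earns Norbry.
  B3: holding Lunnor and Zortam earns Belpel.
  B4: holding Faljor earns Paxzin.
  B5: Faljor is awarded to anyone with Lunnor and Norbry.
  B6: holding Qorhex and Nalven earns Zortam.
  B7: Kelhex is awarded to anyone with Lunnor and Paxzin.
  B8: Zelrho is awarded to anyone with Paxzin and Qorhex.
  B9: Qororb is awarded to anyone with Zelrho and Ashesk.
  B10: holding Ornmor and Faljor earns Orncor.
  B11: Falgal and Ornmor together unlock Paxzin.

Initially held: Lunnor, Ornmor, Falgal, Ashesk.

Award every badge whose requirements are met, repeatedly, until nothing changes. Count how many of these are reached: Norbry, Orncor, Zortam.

0

Norbry would need Kelhex and Zortam (B2), but Zortam is never earned.
Orncor would need Ornmor and Faljor (B10), but Faljor is never earned.
Zortam would need Qorhex and Nalven (B6), but Nalven is never earned.
None of the 3 are reached.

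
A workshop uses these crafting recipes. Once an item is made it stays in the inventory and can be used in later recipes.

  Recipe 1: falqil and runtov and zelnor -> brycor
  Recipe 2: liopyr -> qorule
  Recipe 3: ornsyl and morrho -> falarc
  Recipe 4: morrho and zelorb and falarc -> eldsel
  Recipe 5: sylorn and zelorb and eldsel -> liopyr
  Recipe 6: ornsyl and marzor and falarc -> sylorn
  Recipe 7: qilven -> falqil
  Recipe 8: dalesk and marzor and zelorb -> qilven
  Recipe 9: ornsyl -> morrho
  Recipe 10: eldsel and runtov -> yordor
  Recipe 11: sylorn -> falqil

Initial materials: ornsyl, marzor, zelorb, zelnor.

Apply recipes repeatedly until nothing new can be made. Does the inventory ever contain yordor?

yordor would need eldsel and runtov (Recipe 10), but runtov is never obtained.

No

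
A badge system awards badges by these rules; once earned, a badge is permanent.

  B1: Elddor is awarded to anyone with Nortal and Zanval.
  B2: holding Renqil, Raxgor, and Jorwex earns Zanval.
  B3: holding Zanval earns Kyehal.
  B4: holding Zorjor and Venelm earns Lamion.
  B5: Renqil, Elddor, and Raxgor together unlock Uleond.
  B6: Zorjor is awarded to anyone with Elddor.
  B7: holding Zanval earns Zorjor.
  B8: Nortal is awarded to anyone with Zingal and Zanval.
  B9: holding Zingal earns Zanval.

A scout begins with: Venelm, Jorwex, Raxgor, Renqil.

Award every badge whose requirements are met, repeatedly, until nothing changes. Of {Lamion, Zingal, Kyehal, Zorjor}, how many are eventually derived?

3

With Renqil, Raxgor, and Jorwex, Zanval is earned (B2).
With Zanval, Kyehal is earned (B3).
With Zanval, Zorjor is earned (B7).
With Zorjor and Venelm, Lamion is earned (B4).
Lamion: reached.
No rule produces Zingal, and it is not given.
Kyehal: reached.
Zorjor: reached.
Reached: Lamion, Kyehal, and Zorjor — 3 of the 4.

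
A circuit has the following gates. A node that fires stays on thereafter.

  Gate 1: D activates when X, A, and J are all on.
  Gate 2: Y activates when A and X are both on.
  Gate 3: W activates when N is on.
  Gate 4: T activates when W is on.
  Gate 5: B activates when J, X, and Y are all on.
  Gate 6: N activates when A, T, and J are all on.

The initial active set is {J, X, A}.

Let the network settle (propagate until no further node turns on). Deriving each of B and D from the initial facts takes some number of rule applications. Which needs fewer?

D

D: X, A, and J are on, so D activates (Gate 1). [1 rule application]
B: Gate 2: A and X on → Y on. Gate 5: J, X, and Y on → B on. [2 rule applications]
D needs fewer.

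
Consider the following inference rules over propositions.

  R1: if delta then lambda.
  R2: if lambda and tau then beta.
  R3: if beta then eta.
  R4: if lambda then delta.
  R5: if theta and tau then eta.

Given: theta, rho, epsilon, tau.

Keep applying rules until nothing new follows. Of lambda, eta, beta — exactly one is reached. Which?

eta

From theta and tau, R5 gives eta.
beta would need lambda and tau (R2), but lambda is never established. lambda would need delta (R1), but delta is never established.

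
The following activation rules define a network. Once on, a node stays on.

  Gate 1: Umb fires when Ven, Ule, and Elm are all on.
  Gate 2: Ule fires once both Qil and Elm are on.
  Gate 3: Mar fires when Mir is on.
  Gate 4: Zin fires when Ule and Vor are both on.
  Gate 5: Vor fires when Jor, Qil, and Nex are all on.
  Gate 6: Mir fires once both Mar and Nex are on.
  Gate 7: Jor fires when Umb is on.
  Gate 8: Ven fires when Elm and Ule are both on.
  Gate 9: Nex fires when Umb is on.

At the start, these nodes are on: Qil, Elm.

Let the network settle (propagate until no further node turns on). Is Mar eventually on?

No

Mar would need Mir (Gate 3), but Mir never turns on.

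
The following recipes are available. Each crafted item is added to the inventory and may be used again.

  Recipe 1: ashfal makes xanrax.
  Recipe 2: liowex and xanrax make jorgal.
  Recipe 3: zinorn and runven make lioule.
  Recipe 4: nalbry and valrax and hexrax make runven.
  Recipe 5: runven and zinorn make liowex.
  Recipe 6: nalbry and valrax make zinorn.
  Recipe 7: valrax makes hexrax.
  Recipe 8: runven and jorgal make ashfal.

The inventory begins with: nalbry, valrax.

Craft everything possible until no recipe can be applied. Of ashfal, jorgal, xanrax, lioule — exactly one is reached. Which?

lioule

Using Recipe 6, nalbry and valrax make zinorn.
Using Recipe 7, valrax makes hexrax.
Using Recipe 4, nalbry, valrax, and hexrax make runven.
Using Recipe 3, zinorn and runven make lioule.
xanrax would need ashfal (Recipe 1), but ashfal is never obtained. ashfal would need runven and jorgal (Recipe 8), but jorgal is never obtained. jorgal would need liowex and xanrax (Recipe 2), but xanrax is never obtained.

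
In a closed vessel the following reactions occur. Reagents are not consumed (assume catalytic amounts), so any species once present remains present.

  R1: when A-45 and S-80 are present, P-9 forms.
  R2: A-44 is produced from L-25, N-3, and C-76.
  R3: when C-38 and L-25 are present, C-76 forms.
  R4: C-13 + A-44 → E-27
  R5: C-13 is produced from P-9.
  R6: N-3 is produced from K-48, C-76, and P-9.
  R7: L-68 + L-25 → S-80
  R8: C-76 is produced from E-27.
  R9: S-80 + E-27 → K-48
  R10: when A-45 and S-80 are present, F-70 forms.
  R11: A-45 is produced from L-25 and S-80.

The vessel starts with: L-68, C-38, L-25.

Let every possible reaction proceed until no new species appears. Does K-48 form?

K-48 would need S-80 and E-27 (R9), but E-27 never forms.

No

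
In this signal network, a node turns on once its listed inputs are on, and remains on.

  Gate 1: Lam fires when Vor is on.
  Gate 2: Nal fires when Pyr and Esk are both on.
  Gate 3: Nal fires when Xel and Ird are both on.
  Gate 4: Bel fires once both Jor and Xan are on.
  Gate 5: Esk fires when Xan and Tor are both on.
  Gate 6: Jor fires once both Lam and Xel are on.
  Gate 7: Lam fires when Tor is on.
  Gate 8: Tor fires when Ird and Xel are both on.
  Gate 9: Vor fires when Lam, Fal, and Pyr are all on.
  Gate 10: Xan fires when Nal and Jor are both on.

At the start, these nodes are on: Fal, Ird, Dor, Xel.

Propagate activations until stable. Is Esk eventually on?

Yes

Xel and Ird are on, so Nal fires (Gate 3).
Ird and Xel are on, so Tor fires (Gate 8).
Gate 7: Tor on → Lam on.
Gate 6: Lam and Xel on → Jor on.
Gate 10: Nal and Jor on → Xan on.
Gate 5: Xan and Tor on → Esk on.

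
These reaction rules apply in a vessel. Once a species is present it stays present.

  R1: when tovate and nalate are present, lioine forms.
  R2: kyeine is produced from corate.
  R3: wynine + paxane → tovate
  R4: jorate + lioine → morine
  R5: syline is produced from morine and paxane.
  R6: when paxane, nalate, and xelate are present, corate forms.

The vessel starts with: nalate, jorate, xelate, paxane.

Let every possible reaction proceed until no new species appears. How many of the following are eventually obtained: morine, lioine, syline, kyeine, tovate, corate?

2

paxane, nalate, and xelate present → corate forms (R6).
corate present → kyeine forms (R2).
morine would need jorate and lioine (R4), but lioine never forms.
lioine would need tovate and nalate (R1), but tovate never forms.
syline would need morine and paxane (R5), but morine never forms.
kyeine: reached.
tovate would need wynine and paxane (R3), but wynine never forms.
corate: reached.
Reached: kyeine and corate — 2 of the 6.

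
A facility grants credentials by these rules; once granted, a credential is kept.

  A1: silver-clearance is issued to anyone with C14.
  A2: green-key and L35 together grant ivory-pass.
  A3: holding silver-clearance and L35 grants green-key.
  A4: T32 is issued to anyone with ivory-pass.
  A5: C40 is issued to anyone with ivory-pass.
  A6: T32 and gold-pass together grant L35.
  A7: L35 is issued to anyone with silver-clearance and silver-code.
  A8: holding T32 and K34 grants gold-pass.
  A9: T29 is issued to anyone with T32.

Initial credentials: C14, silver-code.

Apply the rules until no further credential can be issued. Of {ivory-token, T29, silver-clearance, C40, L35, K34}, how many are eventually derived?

Holding C14 grants silver-clearance (A1).
Holding silver-clearance and silver-code grants L35 (A7).
Holding silver-clearance and L35 grants green-key (A3).
Holding green-key and L35 grants ivory-pass (A2).
Holding ivory-pass grants T32 (A4).
Holding ivory-pass grants C40 (A5).
Holding T32 grants T29 (A9).
No rule produces ivory-token, and it is not given.
T29: reached.
silver-clearance: reached.
C40: reached.
L35: reached.
No rule produces K34, and it is not given.
Reached: T29, silver-clearance, C40, and L35 — 4 of the 6.

4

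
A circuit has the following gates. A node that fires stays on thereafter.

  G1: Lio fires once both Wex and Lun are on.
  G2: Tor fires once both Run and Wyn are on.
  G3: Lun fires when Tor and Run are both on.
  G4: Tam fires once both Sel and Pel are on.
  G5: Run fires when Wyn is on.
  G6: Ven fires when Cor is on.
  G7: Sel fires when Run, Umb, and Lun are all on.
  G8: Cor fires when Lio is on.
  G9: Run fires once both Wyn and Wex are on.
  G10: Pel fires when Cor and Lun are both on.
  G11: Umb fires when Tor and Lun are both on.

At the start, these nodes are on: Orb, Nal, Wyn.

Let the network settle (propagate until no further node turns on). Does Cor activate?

No

Cor would need Lio (G8), but Lio never turns on.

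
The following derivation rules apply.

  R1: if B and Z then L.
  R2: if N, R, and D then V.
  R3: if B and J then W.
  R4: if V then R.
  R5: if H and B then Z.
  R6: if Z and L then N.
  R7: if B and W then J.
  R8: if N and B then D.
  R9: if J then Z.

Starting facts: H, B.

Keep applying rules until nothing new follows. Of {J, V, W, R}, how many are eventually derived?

J would need B and W (R7), but W is never established.
V would need N, R, and D (R2), but R is never established.
W would need B and J (R3), but J is never established.
R would need V (R4), but V is never established.
None of the 4 are reached.

0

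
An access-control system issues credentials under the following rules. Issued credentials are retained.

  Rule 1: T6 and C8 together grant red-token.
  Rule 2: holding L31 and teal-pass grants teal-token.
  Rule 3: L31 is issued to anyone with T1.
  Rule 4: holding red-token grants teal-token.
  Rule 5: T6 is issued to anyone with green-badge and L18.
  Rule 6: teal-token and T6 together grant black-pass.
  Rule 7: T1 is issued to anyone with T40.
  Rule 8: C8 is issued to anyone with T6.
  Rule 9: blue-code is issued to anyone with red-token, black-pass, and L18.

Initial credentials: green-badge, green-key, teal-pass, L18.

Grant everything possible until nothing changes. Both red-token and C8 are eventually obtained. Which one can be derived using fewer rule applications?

C8

C8: Holding green-badge and L18 grants T6 (Rule 5). Holding T6 grants C8 (Rule 8). [2 rule applications]
red-token: Holding green-badge and L18 grants T6 (Rule 5). Holding T6 grants C8 (Rule 8). Holding T6 and C8 grants red-token (Rule 1). [3 rule applications]
C8 needs fewer.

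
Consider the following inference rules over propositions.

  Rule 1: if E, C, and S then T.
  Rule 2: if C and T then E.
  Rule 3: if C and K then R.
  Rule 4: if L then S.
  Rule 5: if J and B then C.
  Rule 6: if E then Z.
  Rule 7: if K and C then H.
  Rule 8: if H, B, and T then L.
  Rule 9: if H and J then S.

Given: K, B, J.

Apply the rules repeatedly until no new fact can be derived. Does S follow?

J and B hold, so C follows (Rule 5).
From K and C, Rule 7 gives H.
From H and J, Rule 9 gives S.

Yes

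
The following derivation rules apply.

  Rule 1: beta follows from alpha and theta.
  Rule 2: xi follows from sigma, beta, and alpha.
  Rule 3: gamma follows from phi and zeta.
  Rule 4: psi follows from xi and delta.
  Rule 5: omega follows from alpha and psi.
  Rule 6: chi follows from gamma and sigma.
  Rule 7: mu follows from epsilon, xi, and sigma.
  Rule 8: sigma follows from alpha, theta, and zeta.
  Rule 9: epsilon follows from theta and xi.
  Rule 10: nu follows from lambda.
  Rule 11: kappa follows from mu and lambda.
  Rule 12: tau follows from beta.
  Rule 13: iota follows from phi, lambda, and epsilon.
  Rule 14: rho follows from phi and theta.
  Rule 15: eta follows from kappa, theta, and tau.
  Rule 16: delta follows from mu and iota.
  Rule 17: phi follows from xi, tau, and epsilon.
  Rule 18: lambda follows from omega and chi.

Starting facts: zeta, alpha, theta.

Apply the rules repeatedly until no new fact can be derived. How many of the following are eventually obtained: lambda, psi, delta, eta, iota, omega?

0

lambda would need omega and chi (Rule 18), but omega is never established.
psi would need xi and delta (Rule 4), but delta is never established.
delta would need mu and iota (Rule 16), but iota is never established.
eta would need kappa, theta, and tau (Rule 15), but kappa is never established.
iota would need phi, lambda, and epsilon (Rule 13), but lambda is never established.
omega would need alpha and psi (Rule 5), but psi is never established.
None of the 6 are reached.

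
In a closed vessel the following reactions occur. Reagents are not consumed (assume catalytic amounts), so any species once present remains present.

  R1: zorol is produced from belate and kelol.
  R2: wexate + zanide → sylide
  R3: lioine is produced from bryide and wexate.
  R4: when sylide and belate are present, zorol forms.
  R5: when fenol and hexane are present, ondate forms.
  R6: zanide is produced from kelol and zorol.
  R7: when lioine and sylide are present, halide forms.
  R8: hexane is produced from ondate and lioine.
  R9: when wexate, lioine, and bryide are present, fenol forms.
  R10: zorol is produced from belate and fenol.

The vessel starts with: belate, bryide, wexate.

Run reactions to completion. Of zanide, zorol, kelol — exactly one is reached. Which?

zorol

bryide and wexate present → lioine forms (R3).
wexate, lioine, and bryide present → fenol forms (R9).
belate and fenol present → zorol forms (R10).
zanide would need kelol and zorol (R6), but kelol never forms. No rule produces kelol, and it is not given.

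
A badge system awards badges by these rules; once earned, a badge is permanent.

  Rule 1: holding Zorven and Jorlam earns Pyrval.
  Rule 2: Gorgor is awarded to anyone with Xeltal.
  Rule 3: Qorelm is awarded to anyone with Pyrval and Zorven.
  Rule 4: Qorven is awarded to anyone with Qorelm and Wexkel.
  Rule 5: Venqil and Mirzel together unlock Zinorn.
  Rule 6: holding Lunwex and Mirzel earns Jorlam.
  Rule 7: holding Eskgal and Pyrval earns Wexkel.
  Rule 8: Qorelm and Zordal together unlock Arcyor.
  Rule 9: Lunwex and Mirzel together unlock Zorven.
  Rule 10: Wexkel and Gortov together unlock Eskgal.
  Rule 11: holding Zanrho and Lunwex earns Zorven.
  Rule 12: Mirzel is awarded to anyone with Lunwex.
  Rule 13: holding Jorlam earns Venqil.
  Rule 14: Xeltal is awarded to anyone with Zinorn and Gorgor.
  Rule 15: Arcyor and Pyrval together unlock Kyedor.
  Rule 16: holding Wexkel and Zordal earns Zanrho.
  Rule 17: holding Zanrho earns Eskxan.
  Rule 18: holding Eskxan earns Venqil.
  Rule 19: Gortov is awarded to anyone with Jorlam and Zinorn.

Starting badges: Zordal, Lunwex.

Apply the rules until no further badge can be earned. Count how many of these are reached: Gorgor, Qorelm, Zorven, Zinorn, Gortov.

With Lunwex, Mirzel is earned (Rule 12).
With Lunwex and Mirzel, Jorlam is earned (Rule 6).
With Lunwex and Mirzel, Zorven is earned (Rule 9).
With Jorlam, Venqil is earned (Rule 13).
With Zorven and Jorlam, Pyrval is earned (Rule 1).
With Venqil and Mirzel, Zinorn is earned (Rule 5).
With Pyrval and Zorven, Qorelm is earned (Rule 3).
With Jorlam and Zinorn, Gortov is earned (Rule 19).
Gorgor would need Xeltal (Rule 2), but Xeltal is never earned.
Qorelm: reached.
Zorven: reached.
Zinorn: reached.
Gortov: reached.
Reached: Qorelm, Zorven, Zinorn, and Gortov — 4 of the 5.

4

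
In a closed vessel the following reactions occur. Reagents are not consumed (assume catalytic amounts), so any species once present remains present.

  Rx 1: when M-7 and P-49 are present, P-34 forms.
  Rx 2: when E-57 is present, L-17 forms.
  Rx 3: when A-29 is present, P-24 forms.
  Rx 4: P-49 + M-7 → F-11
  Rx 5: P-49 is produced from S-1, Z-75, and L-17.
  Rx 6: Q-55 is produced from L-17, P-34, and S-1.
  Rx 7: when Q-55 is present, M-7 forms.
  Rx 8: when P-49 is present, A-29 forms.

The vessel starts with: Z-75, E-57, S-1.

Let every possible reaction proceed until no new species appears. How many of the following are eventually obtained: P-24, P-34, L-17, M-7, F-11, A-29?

3

E-57 present → L-17 forms (Rx 2).
S-1, Z-75, and L-17 present → P-49 forms (Rx 5).
P-49 present → A-29 forms (Rx 8).
A-29 present → P-24 forms (Rx 3).
P-24: reached.
P-34 would need M-7 and P-49 (Rx 1), but M-7 never forms.
L-17: reached.
M-7 would need Q-55 (Rx 7), but Q-55 never forms.
F-11 would need P-49 and M-7 (Rx 4), but M-7 never forms.
A-29: reached.
Reached: P-24, L-17, and A-29 — 3 of the 6.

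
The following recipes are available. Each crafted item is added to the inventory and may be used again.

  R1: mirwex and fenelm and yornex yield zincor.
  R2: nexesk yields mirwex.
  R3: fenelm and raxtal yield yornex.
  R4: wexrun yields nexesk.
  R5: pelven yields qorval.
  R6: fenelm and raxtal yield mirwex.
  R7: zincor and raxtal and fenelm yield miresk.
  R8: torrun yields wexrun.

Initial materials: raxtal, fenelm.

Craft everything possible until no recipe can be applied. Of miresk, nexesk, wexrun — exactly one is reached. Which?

miresk

fenelm and raxtal → yornex (R3).
fenelm and raxtal → mirwex (R6).
Using R1, mirwex, fenelm, and yornex make zincor.
Using R7, zincor, raxtal, and fenelm make miresk.
nexesk would need wexrun (R4), but wexrun is never obtained. wexrun would need torrun (R8), but torrun is never obtained.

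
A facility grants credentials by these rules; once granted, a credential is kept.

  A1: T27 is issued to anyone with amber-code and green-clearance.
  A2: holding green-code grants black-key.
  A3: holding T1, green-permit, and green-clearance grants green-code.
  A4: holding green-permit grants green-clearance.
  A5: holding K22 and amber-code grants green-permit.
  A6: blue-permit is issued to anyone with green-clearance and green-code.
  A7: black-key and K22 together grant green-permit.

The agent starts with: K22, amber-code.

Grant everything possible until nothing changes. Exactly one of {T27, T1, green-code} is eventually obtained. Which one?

Holding K22 and amber-code grants green-permit (A5).
Holding green-permit grants green-clearance (A4).
Holding amber-code and green-clearance grants T27 (A1).
green-code would need T1, green-permit, and green-clearance (A3), but T1 is never granted. No rule produces T1, and it is not given.

T27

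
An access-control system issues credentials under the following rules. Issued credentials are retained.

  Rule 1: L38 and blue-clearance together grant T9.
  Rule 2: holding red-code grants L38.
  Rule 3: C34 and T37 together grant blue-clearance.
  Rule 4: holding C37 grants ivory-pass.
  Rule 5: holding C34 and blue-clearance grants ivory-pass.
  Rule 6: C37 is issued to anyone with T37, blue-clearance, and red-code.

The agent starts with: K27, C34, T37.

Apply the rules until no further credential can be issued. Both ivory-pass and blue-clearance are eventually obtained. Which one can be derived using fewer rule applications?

blue-clearance: Holding C34 and T37 grants blue-clearance (Rule 3). [1 rule application]
ivory-pass: Holding C34 and T37 grants blue-clearance (Rule 3). Holding C34 and blue-clearance grants ivory-pass (Rule 5). [2 rule applications]
blue-clearance needs fewer.

blue-clearance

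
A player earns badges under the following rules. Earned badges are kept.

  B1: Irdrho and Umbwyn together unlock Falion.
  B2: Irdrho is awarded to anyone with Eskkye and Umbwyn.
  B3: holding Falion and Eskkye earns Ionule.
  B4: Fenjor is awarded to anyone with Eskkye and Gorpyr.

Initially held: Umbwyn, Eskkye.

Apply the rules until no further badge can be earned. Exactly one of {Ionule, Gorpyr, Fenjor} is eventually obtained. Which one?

Ionule

With Eskkye and Umbwyn, Irdrho is earned (B2).
With Irdrho and Umbwyn, Falion is earned (B1).
With Falion and Eskkye, Ionule is earned (B3).
No rule produces Gorpyr, and it is not given. Fenjor would need Eskkye and Gorpyr (B4), but Gorpyr is never earned.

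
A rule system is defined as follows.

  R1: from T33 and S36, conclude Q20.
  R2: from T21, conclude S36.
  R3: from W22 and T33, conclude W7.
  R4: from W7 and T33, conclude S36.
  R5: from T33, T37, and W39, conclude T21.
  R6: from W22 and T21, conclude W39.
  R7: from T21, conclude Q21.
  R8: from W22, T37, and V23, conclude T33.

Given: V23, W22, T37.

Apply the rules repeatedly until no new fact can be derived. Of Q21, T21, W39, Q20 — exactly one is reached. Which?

Q20

From W22, T37, and V23, R8 gives T33.
W22 and T33 hold, so W7 follows (R3).
From W7 and T33, R4 gives S36.
T33 and S36 hold, so Q20 follows (R1).
Q21 would need T21 (R7), but T21 is never established. T21 would need T33, T37, and W39 (R5), but W39 is never established. W39 would need W22 and T21 (R6), but T21 is never established.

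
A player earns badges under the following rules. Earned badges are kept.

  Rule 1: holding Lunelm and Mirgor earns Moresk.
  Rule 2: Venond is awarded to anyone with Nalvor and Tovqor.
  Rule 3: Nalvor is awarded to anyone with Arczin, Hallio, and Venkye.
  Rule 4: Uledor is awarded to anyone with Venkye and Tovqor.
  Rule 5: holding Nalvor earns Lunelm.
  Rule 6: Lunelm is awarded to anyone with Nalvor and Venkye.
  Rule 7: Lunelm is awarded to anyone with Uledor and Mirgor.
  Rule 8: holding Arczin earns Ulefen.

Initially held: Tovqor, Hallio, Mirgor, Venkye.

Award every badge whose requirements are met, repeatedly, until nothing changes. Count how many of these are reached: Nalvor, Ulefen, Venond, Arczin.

0

Nalvor would need Arczin, Hallio, and Venkye (Rule 3), but Arczin is never earned.
Ulefen would need Arczin (Rule 8), but Arczin is never earned.
Venond would need Nalvor and Tovqor (Rule 2), but Nalvor is never earned.
No rule produces Arczin, and it is not given.
None of the 4 are reached.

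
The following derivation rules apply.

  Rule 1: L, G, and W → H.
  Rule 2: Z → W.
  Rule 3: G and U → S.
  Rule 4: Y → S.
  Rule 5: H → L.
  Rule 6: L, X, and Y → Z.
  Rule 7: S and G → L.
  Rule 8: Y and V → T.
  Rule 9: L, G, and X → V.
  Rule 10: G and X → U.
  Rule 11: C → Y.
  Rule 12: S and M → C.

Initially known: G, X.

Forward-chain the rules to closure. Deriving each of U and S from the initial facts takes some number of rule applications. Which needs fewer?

U

U: From G and X, Rule 10 gives U. [1 rule application]
S: G and X hold, so U follows (Rule 10). G and U hold, so S follows (Rule 3). [2 rule applications]
U needs fewer.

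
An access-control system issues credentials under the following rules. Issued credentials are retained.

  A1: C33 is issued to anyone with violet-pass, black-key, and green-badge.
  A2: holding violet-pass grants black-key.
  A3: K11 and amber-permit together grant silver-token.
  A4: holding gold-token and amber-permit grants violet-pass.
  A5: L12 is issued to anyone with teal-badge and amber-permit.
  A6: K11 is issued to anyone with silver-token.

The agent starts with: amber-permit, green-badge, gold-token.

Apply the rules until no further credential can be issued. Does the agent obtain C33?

Holding gold-token and amber-permit grants violet-pass (A4).
Holding violet-pass grants black-key (A2).
Holding violet-pass, black-key, and green-badge grants C33 (A1).

Yes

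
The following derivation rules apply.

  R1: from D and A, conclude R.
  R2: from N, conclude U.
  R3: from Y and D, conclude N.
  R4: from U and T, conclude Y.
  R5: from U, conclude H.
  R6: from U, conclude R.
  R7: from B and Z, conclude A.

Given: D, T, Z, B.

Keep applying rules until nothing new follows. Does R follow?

Yes

From B and Z, R7 gives A.
From D and A, R1 gives R.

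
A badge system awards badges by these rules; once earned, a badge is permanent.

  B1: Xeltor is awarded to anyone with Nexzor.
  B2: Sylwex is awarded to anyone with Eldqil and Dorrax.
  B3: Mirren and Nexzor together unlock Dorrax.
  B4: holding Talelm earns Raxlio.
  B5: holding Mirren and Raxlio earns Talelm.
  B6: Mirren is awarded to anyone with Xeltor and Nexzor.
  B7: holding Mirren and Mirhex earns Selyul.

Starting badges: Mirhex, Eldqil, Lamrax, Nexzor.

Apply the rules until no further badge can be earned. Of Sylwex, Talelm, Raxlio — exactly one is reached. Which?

Sylwex

With Nexzor, Xeltor is earned (B1).
With Xeltor and Nexzor, Mirren is earned (B6).
With Mirren and Nexzor, Dorrax is earned (B3).
With Eldqil and Dorrax, Sylwex is earned (B2).
Raxlio would need Talelm (B4), but Talelm is never earned. Talelm would need Mirren and Raxlio (B5), but Raxlio is never earned.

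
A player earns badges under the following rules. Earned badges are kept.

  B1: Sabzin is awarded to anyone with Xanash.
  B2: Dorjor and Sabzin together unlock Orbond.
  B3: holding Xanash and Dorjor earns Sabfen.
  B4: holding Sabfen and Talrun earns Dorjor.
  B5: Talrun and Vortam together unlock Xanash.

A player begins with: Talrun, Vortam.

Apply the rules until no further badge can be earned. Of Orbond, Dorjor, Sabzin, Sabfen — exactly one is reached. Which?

Sabzin

With Talrun and Vortam, Xanash is earned (B5).
With Xanash, Sabzin is earned (B1).
Sabfen would need Xanash and Dorjor (B3), but Dorjor is never earned. Dorjor would need Sabfen and Talrun (B4), but Sabfen is never earned. Orbond would need Dorjor and Sabzin (B2), but Dorjor is never earned.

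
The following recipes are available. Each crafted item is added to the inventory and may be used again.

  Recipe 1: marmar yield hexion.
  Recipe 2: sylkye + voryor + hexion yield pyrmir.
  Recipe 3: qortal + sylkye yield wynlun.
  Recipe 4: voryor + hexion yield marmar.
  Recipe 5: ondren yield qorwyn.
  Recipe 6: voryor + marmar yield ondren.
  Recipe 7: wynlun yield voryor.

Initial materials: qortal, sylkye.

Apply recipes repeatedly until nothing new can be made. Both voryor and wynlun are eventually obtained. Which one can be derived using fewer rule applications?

wynlun

wynlun: Using Recipe 3, qortal and sylkye make wynlun. [1 rule application]
voryor: qortal + sylkye → wynlun (Recipe 3). Using Recipe 7, wynlun makes voryor. [2 rule applications]
wynlun needs fewer.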